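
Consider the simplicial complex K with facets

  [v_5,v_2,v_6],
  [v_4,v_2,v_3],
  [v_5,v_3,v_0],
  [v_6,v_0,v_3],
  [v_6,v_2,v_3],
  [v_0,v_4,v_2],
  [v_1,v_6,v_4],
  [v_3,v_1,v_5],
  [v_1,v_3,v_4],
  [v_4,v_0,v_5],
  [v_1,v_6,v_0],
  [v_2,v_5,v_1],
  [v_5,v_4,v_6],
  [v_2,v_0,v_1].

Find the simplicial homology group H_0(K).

H_0 ≅ Z.

We work with the vertex ordering v_0 < v_1 < v_2 < v_3 < v_4 < v_5 < v_6. The simplices of K, each written with vertices in increasing order, are:

  0-simplices (7): [v_0], [v_1], [v_2], [v_3], [v_4], [v_5], [v_6]
  1-simplices (21): (21 of them)
  2-simplices (14): (14 of them)

giving chain groups C_0 ≅ Z^7, C_1 ≅ Z^21, C_2 ≅ Z^14.

The boundary map ∂_1: C_1 → C_0 is given by ∂[p,q] = [q] − [p]. For instance
  ∂[v_0,v_3] = [v_3] − [v_0].
This gives a 7×21 integer matrix of rank 6; reducing to Smith normal form yields diagonal entries (1,1,1,1,1,1).

Boundary ∂_2: C_2 → C_1 sends each 2-simplex [p,q,r] to [q,r] − [p,r] + [p,q]. For instance
  ∂[v_0,v_1,v_2] = [v_1,v_2] − [v_0,v_2] + [v_0,v_1],
  ∂[v_4,v_5,v_6] = [v_5,v_6] − [v_4,v_6] + [v_4,v_5].
The 21×14 boundary matrix has rank 13 and Smith normal form diag(1,1,1,1,1,1,1,1,1,1,1,1,1).

Reading off H_k = ker ∂_k / im ∂_{k+1}:

  H_0: rank C_0 − rank ∂_1 = 7 − 6 = 1, and the invariant factors of ∂_1 are all 1, so H_0 = Z.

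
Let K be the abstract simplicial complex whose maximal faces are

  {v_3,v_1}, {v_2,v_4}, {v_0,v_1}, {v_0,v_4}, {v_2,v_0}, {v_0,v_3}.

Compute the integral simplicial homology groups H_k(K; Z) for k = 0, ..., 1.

We work with the vertex ordering v_0 < v_1 < v_2 < v_3 < v_4. The simplices of K, each written with vertices in increasing order, are:

  0-simplices (5): [v_0], [v_1], [v_2], [v_3], [v_4]
  1-simplices (6): [v_0,v_1], [v_0,v_2], [v_0,v_3], [v_0,v_4], [v_1,v_3], [v_2,v_4]

giving chain groups C_0 ≅ Z^5, C_1 ≅ Z^6.

Boundary ∂_1: C_1 → C_0 maps an edge to its endpoints' difference, ∂[p,q] = q − p.
As a 5×6 matrix over Z this has rank 4, with invariant factors (1,1,1,1).

Now H_k = ker ∂_k / im ∂_{k+1}, so:

  H_0: rank C_0 − rank ∂_1 = 5 − 4 = 1, and the invariant factors of ∂_1 are all 1, so H_0 ≅ Z.
  H_1: rank ker ∂_1 − rank ∂_2 = (6 − 4) − 0 = 2, and there is no ∂_2, so H_1 ≅ Z^2.

H_0 ≅ Z,  H_1 ≅ Z^2.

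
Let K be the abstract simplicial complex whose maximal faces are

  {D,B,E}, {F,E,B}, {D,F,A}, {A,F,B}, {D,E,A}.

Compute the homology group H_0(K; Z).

K has 5 vertices, 10 edges, 5 triangles.
rank ∂_0 = 0, rank ∂_1 = 4 ⇒ b_0 = 5 − 0 − 4 = 1; all invariant factors of ∂_1 are 1 so no torsion. So H_0 ≅ Z.

H_0 ≅ Z.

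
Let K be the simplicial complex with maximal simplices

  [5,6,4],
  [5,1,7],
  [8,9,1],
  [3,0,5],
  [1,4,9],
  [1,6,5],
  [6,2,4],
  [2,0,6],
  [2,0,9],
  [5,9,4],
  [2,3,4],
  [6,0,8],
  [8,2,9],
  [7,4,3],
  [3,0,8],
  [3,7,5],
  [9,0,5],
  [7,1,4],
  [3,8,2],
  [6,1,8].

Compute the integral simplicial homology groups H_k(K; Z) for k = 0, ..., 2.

H_0 ≅ Z,  H_1 ≅ Z ⊕ Z/2Z,  H_2 = 0.

Fix the vertex order 0 < 1 < 2 < 3 < 4 < 5 < 6 < 7 < 8 < 9 and write every simplex with vertices in increasing order. Then dim K = 2 and the simplices of K are:

  0-simplices (10): [0], [1], [2], [3], [4], [5], [6], [7], [8], [9]
  1-simplices (30): (30 of them)
  2-simplices (20): (20 of them)

so the chain groups are C_0 ≅ Z^10, C_1 ≅ Z^30, C_2 ≅ Z^20.

∂_1: C_1 → C_0 sends each edge [p,q] (with p < q) to q − p. For instance
  ∂[4,6] = [6] − [4].
This gives a 10×30 integer matrix of rank 9; reducing to Smith normal form yields diagonal entries (1,1,1,1,1,1,1,1,1).

Boundary ∂_2: C_2 → C_1 acts by ∂[p,q,r] = [q,r] − [p,r] + [p,q]. For instance
  ∂[1,4,7] = [4,7] − [1,7] + [1,4],
  ∂[3,5,7] = [5,7] − [3,7] + [3,5].
The resulting 30×20 matrix has rank 20, and its Smith normal form has invariant factors (1,1,1,1,1,1,1,1,1,1,1,1,1,1,1,1,1,1,1,2).

Now H_k = ker ∂_k / im ∂_{k+1}, so:

  H_0: rank C_0 − rank ∂_1 = 10 − 9 = 1, and the invariant factors of ∂_1 are all 1, so H_0 ≅ Z.
  H_1: rank ker ∂_1 − rank ∂_2 = (30 − 9) − 20 = 1, and ∂_2 has invariant factor 2 > 1, so H_1 ≅ Z ⊕ Z/2Z.
  H_2: rank ker ∂_2 − rank ∂_3 = (20 − 20) − 0 = 0, and there is no ∂_3, so H_2 ≅ 0.

As a check, the Euler characteristic is 10 − 30 + 20 = 0, which agrees with 1 − 1 + 0 = 0.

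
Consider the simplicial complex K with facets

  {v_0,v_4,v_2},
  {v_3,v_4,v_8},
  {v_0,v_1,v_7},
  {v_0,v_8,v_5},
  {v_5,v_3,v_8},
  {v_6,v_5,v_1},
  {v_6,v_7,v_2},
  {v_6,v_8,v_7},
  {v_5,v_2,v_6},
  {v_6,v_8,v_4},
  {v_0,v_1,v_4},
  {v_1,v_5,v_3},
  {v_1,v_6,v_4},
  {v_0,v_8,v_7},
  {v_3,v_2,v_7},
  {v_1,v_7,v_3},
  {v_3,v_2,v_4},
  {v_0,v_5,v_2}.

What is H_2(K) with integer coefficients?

H_2 ≅ Z.

We work with the vertex ordering v_0 < v_1 < v_2 < v_3 < v_4 < v_5 < v_6 < v_7 < v_8. The simplices of K, each written with vertices in increasing order, are:

  0-simplices (9): [v_0], [v_1], [v_2], [v_3], [v_4], [v_5], [v_6], [v_7], [v_8]
  1-simplices (27): (27 of them)
  2-simplices (18): (18 of them)

so the chain groups are C_0 ≅ Z^9, C_1 ≅ Z^27, C_2 ≅ Z^18.

The boundary map ∂_1: C_1 → C_0 is given by ∂[p,q] = [q] − [p]. For instance
  ∂[v_6,v_7] = [v_7] − [v_6].
As a 9×27 matrix over Z this has rank 8, with invariant factors (1,1,1,1,1,1,1,1).

The boundary map ∂_2: C_2 → C_1 acts by ∂[p,q,r] = [q,r] − [p,r] + [p,q]. For instance
  ∂[v_2,v_5,v_6] = [v_5,v_6] − [v_2,v_6] + [v_2,v_5],
  ∂[v_1,v_3,v_7] = [v_3,v_7] − [v_1,v_7] + [v_1,v_3].
The 27×18 boundary matrix has rank 17 and Smith normal form diag(1,1,1,1,1,1,1,1,1,1,1,1,1,1,1,1,1).

Computing H_k = (kernel of ∂_k) / (image of ∂_{k+1}):

  H_2: rank ker ∂_2 − rank ∂_3 = (18 − 17) − 0 = 1, and there is no ∂_3, so H_2 ≅ Z.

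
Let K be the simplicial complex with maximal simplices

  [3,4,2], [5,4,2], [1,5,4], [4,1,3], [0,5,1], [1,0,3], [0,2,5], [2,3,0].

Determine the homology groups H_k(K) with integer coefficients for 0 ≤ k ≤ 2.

We work with the vertex ordering 0 < 1 < 2 < 3 < 4 < 5. The simplices of K, each written with vertices in increasing order, are:

  0-simplices (6): [0], [1], [2], [3], [4], [5]
  1-simplices (12): [0,1], [0,2], [0,3], [0,5], [1,3], [1,4], [1,5], [2,3], [2,4], [2,5], [3,4], [4,5]
  2-simplices (8): [0,1,3], [0,1,5], [0,2,3], [0,2,5], [1,3,4], [1,4,5], [2,3,4], [2,4,5]

giving chain groups C_0 ≅ Z^6, C_1 ≅ Z^12, C_2 ≅ Z^8.

Boundary ∂_1: C_1 → C_0 maps an edge to its endpoints' difference, ∂[p,q] = q − p.
As a 6×12 matrix over Z this has rank 5, with invariant factors (1,1,1,1,1).

∂_2: C_2 → C_1 sends each 2-simplex [p,q,r] to [q,r] − [p,r] + [p,q]. For instance
  ∂[0,2,5] = [2,5] − [0,5] + [0,2],
  ∂[2,3,4] = [3,4] − [2,4] + [2,3].
The 12×8 boundary matrix has rank 7 and Smith normal form diag(1,1,1,1,1,1,1).

Computing H_k = (kernel of ∂_k) / (image of ∂_{k+1}):

  H_0: rank C_0 − rank ∂_1 = 6 − 5 = 1, and the invariant factors of ∂_1 are all 1, so H_0 ≅ Z.
  H_1: rank ker ∂_1 − rank ∂_2 = (12 − 5) − 7 = 0, and the invariant factors of ∂_2 are all 1, so H_1 ≅ 0.
  H_2: rank ker ∂_2 − rank ∂_3 = (8 − 7) − 0 = 1, and there is no ∂_3, so H_2 ≅ Z.

As a check, the Euler characteristic is 6 − 12 + 8 = 2, which agrees with 1 − 0 + 1 = 2.

H_0 = Z,  H_1 = 0,  H_2 = Z.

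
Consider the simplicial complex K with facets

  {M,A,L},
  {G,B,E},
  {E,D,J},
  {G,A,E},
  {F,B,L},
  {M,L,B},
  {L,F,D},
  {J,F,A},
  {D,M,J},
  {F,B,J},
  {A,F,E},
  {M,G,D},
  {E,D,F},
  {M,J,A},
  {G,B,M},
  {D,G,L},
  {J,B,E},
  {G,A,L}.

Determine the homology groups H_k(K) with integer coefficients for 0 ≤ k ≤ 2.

Take the total order A < B < D < E < F < G < J < L < M on the vertex set. Then K (dimension 2) consists of the simplices:

  0-simplices (9): A, B, D, E, F, G, J, L, M
  1-simplices (27): AE, AF, AG, AJ, AL, AM, BE, BF, BG, BJ, BL, BM, DE, DF, DG, DJ, DL, DM, EF, EG, EJ, FJ, FL, GL, GM, JM, LM
  2-simplices (18): AEF, AEG, AFJ, AGL, AJM, ALM, BEG, BEJ, BFJ, BFL, BGM, BLM, DEF, DEJ, DFL, DGL, DGM, DJM

Hence C_0 ≅ Z^9, C_1 ≅ Z^27, C_2 ≅ Z^18.

The boundary map ∂_1: C_1 → C_0 maps an edge to its endpoints' difference, ∂[p,q] = q − p.
The 9×27 boundary matrix has rank 8 and Smith normal form diag(1,1,1,1,1,1,1,1).

Boundary ∂_2: C_2 → C_1 sends each 2-simplex [p,q,r] to [q,r] − [p,r] + [p,q]. For instance
  ∂DGL = GL − DL + DG,
  ∂AJM = JM − AM + AJ.
This gives a 27×18 integer matrix of rank 18; reducing to Smith normal form yields diagonal entries (1,1,1,1,1,1,1,1,1,1,1,1,1,1,1,1,1,2).

From H_k ≅ ker(∂_k) / im(∂_{k+1}) we obtain:

  H_0: rank C_0 − rank ∂_1 = 9 − 8 = 1, and the invariant factors of ∂_1 are all 1, so H_0 ≅ Z.
  H_1: rank ker ∂_1 − rank ∂_2 = (27 − 8) − 18 = 1, and ∂_2 has invariant factor 2 > 1, so H_1 ≅ Z ⊕ Z_2.
  H_2: rank ker ∂_2 − rank ∂_3 = (18 − 18) − 0 = 0, and there is no ∂_3, so H_2 ≅ 0.

(K is a triangulation of the Klein bottle.)

H_0 ≅ Z,  H_1 ≅ Z ⊕ Z_2,  H_2 = 0.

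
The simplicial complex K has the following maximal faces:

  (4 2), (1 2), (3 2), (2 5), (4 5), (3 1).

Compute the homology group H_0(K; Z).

Order the vertices as 1 < 2 < 3 < 4 < 5. Listing each simplex with vertices in this order, K has dimension 1 with simplices:

  0-simplices (5): [1], [2], [3], [4], [5]
  1-simplices (6): [1,2], [1,3], [2,3], [2,4], [2,5], [4,5]

giving chain groups C_0 ≅ Z^5, C_1 ≅ Z^6.

Boundary ∂_1: C_1 → C_0 sends each edge [p,q] (with p < q) to q − p.
The 5×6 boundary matrix has rank 4 and Smith normal form diag(1,1,1,1).

Reading off H_k = ker ∂_k / im ∂_{k+1}:

  H_0: rank C_0 − rank ∂_1 = 5 − 4 = 1, and the invariant factors of ∂_1 are all 1, so H_0 = Z.

H_0 ≅ Z.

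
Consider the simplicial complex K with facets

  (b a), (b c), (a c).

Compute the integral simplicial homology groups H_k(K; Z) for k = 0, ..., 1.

Take the total order a < b < c on the vertex set. Then K (dimension 1) consists of the simplices:

  0-simplices (3): a, b, c
  1-simplices (3): ab, ac, bc

so the chain groups are C_0 ≅ Z^3, C_1 ≅ Z^3.

∂_1: C_1 → C_0 sends each edge [p,q] (with p < q) to q − p. For instance
  ∂ac = c − a.
The resulting 3×3 matrix has rank 2, and its Smith normal form has invariant factors (1,1).

Now H_k = ker ∂_k / im ∂_{k+1}, so:

  H_0: rank C_0 − rank ∂_1 = 3 − 2 = 1, and the invariant factors of ∂_1 are all 1, so H_0 ≅ Z.
  H_1: rank ker ∂_1 − rank ∂_2 = (3 − 2) − 0 = 1, and there is no ∂_2, so H_1 ≅ Z.

As a check, the Euler characteristic is 3 − 3 = 0, which agrees with 1 − 1 = 0.

H_0 ≅ Z,  H_1 ≅ Z.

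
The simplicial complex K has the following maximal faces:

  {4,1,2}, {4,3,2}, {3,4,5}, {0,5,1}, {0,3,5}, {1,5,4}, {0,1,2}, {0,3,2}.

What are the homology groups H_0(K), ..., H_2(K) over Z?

H_0 ≅ Z,  H_1 = 0,  H_2 ≅ Z.

Take the total order 0 < 1 < 2 < 3 < 4 < 5 on the vertex set. Then K (dimension 2) consists of the simplices:

  0-simplices (6): [0], [1], [2], [3], [4], [5]
  1-simplices (12): [0,1], [0,2], [0,3], [0,5], [1,2], [1,4], [1,5], [2,3], [2,4], [3,4], [3,5], [4,5]
  2-simplices (8): [0,1,2], [0,1,5], [0,2,3], [0,3,5], [1,2,4], [1,4,5], [2,3,4], [3,4,5]

giving chain groups C_0 ≅ Z^6, C_1 ≅ Z^12, C_2 ≅ Z^8.

The boundary map ∂_1: C_1 → C_0 is given by ∂[p,q] = [q] − [p]. For instance
  ∂[0,1] = [1] − [0].
This gives a 6×12 integer matrix of rank 5; reducing to Smith normal form yields diagonal entries (1,1,1,1,1).

Boundary ∂_2: C_2 → C_1 sends each 2-simplex [p,q,r] to [q,r] − [p,r] + [p,q]. For instance
  ∂[0,3,5] = [3,5] − [0,5] + [0,3],
  ∂[1,4,5] = [4,5] − [1,5] + [1,4].
The 12×8 boundary matrix has rank 7 and Smith normal form diag(1,1,1,1,1,1,1).

Now H_k = ker ∂_k / im ∂_{k+1}, so:

  H_0: rank C_0 − rank ∂_1 = 6 − 5 = 1, and the invariant factors of ∂_1 are all 1, so H_0 ≅ Z.
  H_1: rank ker ∂_1 − rank ∂_2 = (12 − 5) − 7 = 0, and the invariant factors of ∂_2 are all 1, so H_1 ≅ 0.
  H_2: rank ker ∂_2 − rank ∂_3 = (8 − 7) − 0 = 1, and there is no ∂_3, so H_2 ≅ Z.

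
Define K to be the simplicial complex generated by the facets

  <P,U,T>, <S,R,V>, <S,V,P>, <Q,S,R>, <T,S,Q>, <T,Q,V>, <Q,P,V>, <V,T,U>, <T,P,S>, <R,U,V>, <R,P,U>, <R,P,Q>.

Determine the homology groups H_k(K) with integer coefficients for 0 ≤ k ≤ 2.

H_0 ≅ Z,  H_1 ≅ Z/2,  H_2 = 0.

Order the vertices as P < Q < R < S < T < U < V. Listing each simplex with vertices in this order, K has dimension 2 with simplices:

  0-simplices (7): P, Q, R, S, T, U, V
  1-simplices (18): PQ, PR, PS, PT, PU, PV, QR, QS, QT, QV, RS, RU, RV, ST, SV, TU, TV, UV
  2-simplices (12): PQR, PQV, PRU, PST, PSV, PTU, QRS, QST, QTV, RSV, RUV, TUV

giving chain groups C_0 ≅ Z^7, C_1 ≅ Z^18, C_2 ≅ Z^12.

The boundary map ∂_1: C_1 → C_0 sends each edge [p,q] (with p < q) to q − p.
This gives a 7×18 integer matrix of rank 6; reducing to Smith normal form yields diagonal entries (1,1,1,1,1,1).

∂_2: C_2 → C_1 sends each 2-simplex [p,q,r] to [q,r] − [p,r] + [p,q]. For instance
  ∂PQR = QR − PR + PQ,
  ∂PTU = TU − PU + PT.
As a 18×12 matrix over Z this has rank 12, with invariant factors (1,1,1,1,1,1,1,1,1,1,1,2).

From H_k ≅ ker(∂_k) / im(∂_{k+1}) we obtain:

  H_0: rank C_0 − rank ∂_1 = 7 − 6 = 1, and the invariant factors of ∂_1 are all 1, so H_0 = Z.
  H_1: rank ker ∂_1 − rank ∂_2 = (18 − 6) − 12 = 0, and ∂_2 has invariant factor 2 > 1, so H_1 = Z/2.
  H_2: rank ker ∂_2 − rank ∂_3 = (12 − 12) − 0 = 0, and there is no ∂_3, so H_2 = 0.

As a check, the Euler characteristic is 7 − 18 + 12 = 1, which agrees with 1 − 0 + 0 = 1.
(K is a triangulation of the real projective plane RP^2.)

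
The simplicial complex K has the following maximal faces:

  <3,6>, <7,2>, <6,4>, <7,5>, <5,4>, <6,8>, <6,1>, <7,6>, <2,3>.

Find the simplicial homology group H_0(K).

K has 8 vertices, 9 edges.
rank ∂_0 = 0, rank ∂_1 = 7 ⇒ b_0 = 8 − 0 − 7 = 1; all invariant factors of ∂_1 are 1 so no torsion. So H_0 ≅ Z.

H_0 = Z.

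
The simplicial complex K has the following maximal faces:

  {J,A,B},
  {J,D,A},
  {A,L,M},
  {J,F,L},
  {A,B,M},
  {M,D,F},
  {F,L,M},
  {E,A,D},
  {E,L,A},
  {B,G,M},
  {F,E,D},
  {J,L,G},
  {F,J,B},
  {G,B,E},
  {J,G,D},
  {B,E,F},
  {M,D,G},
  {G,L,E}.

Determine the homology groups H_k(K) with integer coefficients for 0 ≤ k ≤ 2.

H_0 ≅ Z,  H_1 ≅ Z^2,  H_2 ≅ Z.

Take the total order A < B < D < E < F < G < J < L < M on the vertex set. Then K (dimension 2) consists of the simplices:

  0-simplices (9): A, B, D, E, F, G, J, L, M
  1-simplices (27): AB, AD, AE, AJ, AL, AM, BE, BF, BG, BJ, BM, DE, DF, DG, DJ, DM, EF, EG, EL, FJ, FL, FM, GJ, GL, GM, JL, LM
  2-simplices (18): ABJ, ABM, ADE, ADJ, AEL, ALM, BEF, BEG, BFJ, BGM, DEF, DFM, DGJ, DGM, EGL, FJL, FLM, GJL

so the chain groups are C_0 ≅ Z^9, C_1 ≅ Z^27, C_2 ≅ Z^18.

The boundary map ∂_1: C_1 → C_0 sends each edge [p,q] (with p < q) to q − p.
This gives a 9×27 integer matrix of rank 8; reducing to Smith normal form yields diagonal entries (1,1,1,1,1,1,1,1).

Boundary ∂_2: C_2 → C_1 maps a triangle to the signed sum of its edges. For instance
  ∂FJL = JL − FL + FJ,
  ∂BEG = EG − BG + BE.
The 27×18 boundary matrix has rank 17 and Smith normal form diag(1,1,1,1,1,1,1,1,1,1,1,1,1,1,1,1,1).

From H_k ≅ ker(∂_k) / im(∂_{k+1}) we obtain:

  H_0: rank C_0 − rank ∂_1 = 9 − 8 = 1, and the invariant factors of ∂_1 are all 1, so H_0 ≅ Z.
  H_1: rank ker ∂_1 − rank ∂_2 = (27 − 8) − 17 = 2, and the invariant factors of ∂_2 are all 1, so H_1 ≅ Z^2.
  H_2: rank ker ∂_2 − rank ∂_3 = (18 − 17) − 0 = 1, and there is no ∂_3, so H_2 ≅ Z.

(K is a triangulation of the torus T^2.)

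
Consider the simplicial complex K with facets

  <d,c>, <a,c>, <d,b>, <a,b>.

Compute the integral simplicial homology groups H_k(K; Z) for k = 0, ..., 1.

Fix the vertex order a < b < c < d and write every simplex with vertices in increasing order. Then dim K = 1 and the simplices of K are:

  0-simplices (4): a, b, c, d
  1-simplices (4): ab, ac, bd, cd

so the chain groups are C_0 ≅ Z^4, C_1 ≅ Z^4.

Boundary ∂_1: C_1 → C_0 sends each edge [p,q] (with p < q) to q − p. For instance
  ∂ac = c − a.
This gives a 4×4 integer matrix of rank 3; reducing to Smith normal form yields diagonal entries (1,1,1).

Reading off H_k = ker ∂_k / im ∂_{k+1}:

  H_0: rank C_0 − rank ∂_1 = 4 − 3 = 1, and the invariant factors of ∂_1 are all 1, so H_0 = Z.
  H_1: rank ker ∂_1 − rank ∂_2 = (4 − 3) − 0 = 1, and there is no ∂_2, so H_1 = Z.

As a check, the Euler characteristic is 4 − 4 = 0, which agrees with 1 − 1 = 0.

H_0 ≅ Z,  H_1 ≅ Z.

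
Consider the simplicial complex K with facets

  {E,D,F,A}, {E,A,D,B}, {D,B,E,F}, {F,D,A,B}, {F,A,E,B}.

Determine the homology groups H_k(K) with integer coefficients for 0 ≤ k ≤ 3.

H_0 ≅ Z,  H_1 = 0,  H_2 = 0,  H_3 ≅ Z.

Fix the vertex order A < B < D < E < F and write every simplex with vertices in increasing order. Then dim K = 3 and the simplices of K are:

  0-simplices (5): A, B, D, E, F
  1-simplices (10): AB, AD, AE, AF, BD, BE, BF, DE, DF, EF
  2-simplices (10): ABD, ABE, ABF, ADE, ADF, AEF, BDE, BDF, BEF, DEF
  3-simplices (5): ABDE, ABDF, ABEF, ADEF, BDEF

giving chain groups C_0 ≅ Z^5, C_1 ≅ Z^10, C_2 ≅ Z^10, C_3 ≅ Z^5.

∂_1: C_1 → C_0 maps an edge to its endpoints' difference, ∂[p,q] = q − p. For instance
  ∂BE = E − B.
As a 5×10 matrix over Z this has rank 4, with invariant factors (1,1,1,1).

Boundary ∂_2: C_2 → C_1 maps a triangle to the signed sum of its edges. For instance
  ∂ADE = DE − AE + AD,
  ∂ABD = BD − AD + AB.
As a 10×10 matrix over Z this has rank 6, with invariant factors (1,1,1,1,1,1).

Boundary ∂_3: C_3 → C_2 sends each 3-simplex σ to the alternating sum Σ_i (−1)^i (σ with its i-th vertex removed). For instance
  ∂ABDF = BDF − ADF + ABF − ABD,
  ∂ABEF = BEF − AEF + ABF − ABE.
The resulting 10×5 matrix has rank 4, and its Smith normal form has invariant factors (1,1,1,1).

Reading off H_k = ker ∂_k / im ∂_{k+1}:

  H_0: rank C_0 − rank ∂_1 = 5 − 4 = 1, and the invariant factors of ∂_1 are all 1, so H_0 ≅ Z.
  H_1: rank ker ∂_1 − rank ∂_2 = (10 − 4) − 6 = 0, and the invariant factors of ∂_2 are all 1, so H_1 ≅ 0.
  H_2: rank ker ∂_2 − rank ∂_3 = (10 − 6) − 4 = 0, and the invariant factors of ∂_3 are all 1, so H_2 ≅ 0.
  H_3: rank ker ∂_3 − rank ∂_4 = (5 − 4) − 0 = 1, and there is no ∂_4, so H_3 ≅ Z.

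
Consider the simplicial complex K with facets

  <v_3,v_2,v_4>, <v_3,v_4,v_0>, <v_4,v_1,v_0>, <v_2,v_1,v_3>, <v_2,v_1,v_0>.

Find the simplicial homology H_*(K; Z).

Take the total order v_0 < v_1 < v_2 < v_3 < v_4 on the vertex set. Then K (dimension 2) consists of the simplices:

  0-simplices (5): [v_0], [v_1], [v_2], [v_3], [v_4]
  1-simplices (10): [v_0,v_1], [v_0,v_2], [v_0,v_3], [v_0,v_4], [v_1,v_2], [v_1,v_3], [v_1,v_4], [v_2,v_3], [v_2,v_4], [v_3,v_4]
  2-simplices (5): [v_0,v_1,v_2], [v_0,v_1,v_4], [v_0,v_3,v_4], [v_1,v_2,v_3], [v_2,v_3,v_4]

giving chain groups C_0 ≅ Z^5, C_1 ≅ Z^10, C_2 ≅ Z^5.

Boundary ∂_1: C_1 → C_0 sends each edge [p,q] (with p < q) to q − p. For instance
  ∂[v_3,v_4] = [v_4] − [v_3].
The resulting 5×10 matrix has rank 4, and its Smith normal form has invariant factors (1,1,1,1).

∂_2: C_2 → C_1 acts by ∂[p,q,r] = [q,r] − [p,r] + [p,q]. For instance
  ∂[v_1,v_2,v_3] = [v_2,v_3] − [v_1,v_3] + [v_1,v_2],
  ∂[v_0,v_1,v_2] = [v_1,v_2] − [v_0,v_2] + [v_0,v_1].
The 10×5 boundary matrix has rank 5 and Smith normal form diag(1,1,1,1,1).

Now H_k = ker ∂_k / im ∂_{k+1}, so:

  H_0: rank C_0 − rank ∂_1 = 5 − 4 = 1, and the invariant factors of ∂_1 are all 1, so H_0 ≅ Z.
  H_1: rank ker ∂_1 − rank ∂_2 = (10 − 4) − 5 = 1, and the invariant factors of ∂_2 are all 1, so H_1 ≅ Z.
  H_2: rank ker ∂_2 − rank ∂_3 = (5 − 5) − 0 = 0, and there is no ∂_3, so H_2 ≅ 0.

H_0 ≅ Z,  H_1 ≅ Z,  H_2 = 0.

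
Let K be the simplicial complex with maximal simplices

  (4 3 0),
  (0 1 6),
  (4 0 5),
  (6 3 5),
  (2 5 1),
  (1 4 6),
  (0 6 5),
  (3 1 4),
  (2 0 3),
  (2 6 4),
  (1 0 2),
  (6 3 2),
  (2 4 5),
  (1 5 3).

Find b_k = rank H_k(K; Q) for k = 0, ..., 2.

Take the total order 0 < 1 < 2 < 3 < 4 < 5 < 6 on the vertex set. Then K (dimension 2) consists of the simplices:

  0-simplices (7): [0], [1], [2], [3], [4], [5], [6]
  1-simplices (21): [0,1], [0,2], [0,3], [0,4], [0,5], [0,6], [1,2], [1,3], [1,4], [1,5], [1,6], [2,3], [2,4], [2,5], [2,6], [3,4], [3,5], [3,6], [4,5], [4,6], [5,6]
  2-simplices (14): [0,1,2], [0,1,6], [0,2,3], [0,3,4], [0,4,5], [0,5,6], [1,2,5], [1,3,4], [1,3,5], [1,4,6], [2,3,6], [2,4,5], [2,4,6], [3,5,6]

Hence C_0 ≅ Z^7, C_1 ≅ Z^21, C_2 ≅ Z^14.

Boundary ∂_1: C_1 → C_0 is given by ∂[p,q] = [q] − [p]. For instance
  ∂[0,1] = [1] − [0].
As a 7×21 matrix over Z this has rank 6, with invariant factors (1,1,1,1,1,1).

Boundary ∂_2: C_2 → C_1 acts by ∂[p,q,r] = [q,r] − [p,r] + [p,q]. For instance
  ∂[2,3,6] = [3,6] − [2,6] + [2,3],
  ∂[0,3,4] = [3,4] − [0,4] + [0,3].
The resulting 21×14 matrix has rank 13, and its Smith normal form has invariant factors (1,1,1,1,1,1,1,1,1,1,1,1,1).

Reading off H_k = ker ∂_k / im ∂_{k+1}:

  H_0: rank C_0 − rank ∂_1 = 7 − 6 = 1, and the invariant factors of ∂_1 are all 1, so H_0 = Z.
  H_1: rank ker ∂_1 − rank ∂_2 = (21 − 6) − 13 = 2, and the invariant factors of ∂_2 are all 1, so H_1 = Z^2.
  H_2: rank ker ∂_2 − rank ∂_3 = (14 − 13) − 0 = 1, and there is no ∂_3, so H_2 = Z.

(K is a triangulation of the torus T^2.)

Hence the Betti numbers are b_0 = 1, b_1 = 2, b_2 = 1.

b_0 = 1, b_1 = 2, b_2 = 1.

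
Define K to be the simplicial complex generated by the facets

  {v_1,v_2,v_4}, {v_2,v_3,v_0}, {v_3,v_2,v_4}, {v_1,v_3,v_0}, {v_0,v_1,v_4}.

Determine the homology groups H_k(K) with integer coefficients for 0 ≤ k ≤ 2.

Take the total order v_0 < v_1 < v_2 < v_3 < v_4 on the vertex set. Then K (dimension 2) consists of the simplices:

  0-simplices (5): [v_0], [v_1], [v_2], [v_3], [v_4]
  1-simplices (10): [v_0,v_1], [v_0,v_2], [v_0,v_3], [v_0,v_4], [v_1,v_2], [v_1,v_3], [v_1,v_4], [v_2,v_3], [v_2,v_4], [v_3,v_4]
  2-simplices (5): [v_0,v_1,v_3], [v_0,v_1,v_4], [v_0,v_2,v_3], [v_1,v_2,v_4], [v_2,v_3,v_4]

so the chain groups are C_0 ≅ Z^5, C_1 ≅ Z^10, C_2 ≅ Z^5.

∂_1: C_1 → C_0 is given by ∂[p,q] = [q] − [p]. For instance
  ∂[v_2,v_4] = [v_4] − [v_2].
This gives a 5×10 integer matrix of rank 4; reducing to Smith normal form yields diagonal entries (1,1,1,1).

The boundary map ∂_2: C_2 → C_1 sends each 2-simplex [p,q,r] to [q,r] − [p,r] + [p,q]. For instance
  ∂[v_2,v_3,v_4] = [v_3,v_4] − [v_2,v_4] + [v_2,v_3],
  ∂[v_1,v_2,v_4] = [v_2,v_4] − [v_1,v_4] + [v_1,v_2].
The resulting 10×5 matrix has rank 5, and its Smith normal form has invariant factors (1,1,1,1,1).

Computing H_k = (kernel of ∂_k) / (image of ∂_{k+1}):

  H_0: rank C_0 − rank ∂_1 = 5 − 4 = 1, and the invariant factors of ∂_1 are all 1, so H_0 ≅ Z.
  H_1: rank ker ∂_1 − rank ∂_2 = (10 − 4) − 5 = 1, and the invariant factors of ∂_2 are all 1, so H_1 ≅ Z.
  H_2: rank ker ∂_2 − rank ∂_3 = (5 − 5) − 0 = 0, and there is no ∂_3, so H_2 ≅ 0.

As a check, the Euler characteristic is 5 − 10 + 5 = 0, which agrees with 1 − 1 + 0 = 0.

H_0 = Z,  H_1 = Z,  H_2 = 0.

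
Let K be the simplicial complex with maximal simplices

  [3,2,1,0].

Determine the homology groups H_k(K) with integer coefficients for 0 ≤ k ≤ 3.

H_0 = Z,  H_1 = 0,  H_2 = 0,  H_3 = 0.

K has 4 vertices, 6 edges, 4 triangles, 1 3-simplex.
rank ∂_0 = 0, rank ∂_1 = 3 ⇒ b_0 = 4 − 0 − 3 = 1; all invariant factors of ∂_1 are 1 so no torsion. So H_0 = Z.
rank ∂_1 = 3, rank ∂_2 = 3 ⇒ b_1 = 6 − 3 − 3 = 0; all invariant factors of ∂_2 are 1 so no torsion. So H_1 = 0.
rank ∂_2 = 3, rank ∂_3 = 1 ⇒ b_2 = 4 − 3 − 1 = 0; all invariant factors of ∂_3 are 1 so no torsion. So H_2 = 0.
rank ∂_3 = 1, rank ∂_4 = 0 ⇒ b_3 = 1 − 1 − 0 = 0. So H_3 = 0.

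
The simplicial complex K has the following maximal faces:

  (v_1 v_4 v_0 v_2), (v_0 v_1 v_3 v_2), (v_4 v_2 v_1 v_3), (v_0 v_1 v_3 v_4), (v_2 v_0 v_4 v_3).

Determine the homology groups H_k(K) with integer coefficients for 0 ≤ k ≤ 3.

H_0 = Z,  H_1 = 0,  H_2 = 0,  H_3 = Z.

Fix the vertex order v_0 < v_1 < v_2 < v_3 < v_4 and write every simplex with vertices in increasing order. Then dim K = 3 and the simplices of K are:

  0-simplices (5): [v_0], [v_1], [v_2], [v_3], [v_4]
  1-simplices (10): [v_0,v_1], [v_0,v_2], [v_0,v_3], [v_0,v_4], [v_1,v_2], [v_1,v_3], [v_1,v_4], [v_2,v_3], [v_2,v_4], [v_3,v_4]
  2-simplices (10): [v_0,v_1,v_2], [v_0,v_1,v_3], [v_0,v_1,v_4], [v_0,v_2,v_3], [v_0,v_2,v_4], [v_0,v_3,v_4], [v_1,v_2,v_3], [v_1,v_2,v_4], [v_1,v_3,v_4], [v_2,v_3,v_4]
  3-simplices (5): [v_0,v_1,v_2,v_3], [v_0,v_1,v_2,v_4], [v_0,v_1,v_3,v_4], [v_0,v_2,v_3,v_4], [v_1,v_2,v_3,v_4]

Hence C_0 ≅ Z^5, C_1 ≅ Z^10, C_2 ≅ Z^10, C_3 ≅ Z^5.

Boundary ∂_1: C_1 → C_0 sends each edge [p,q] (with p < q) to q − p.
This gives a 5×10 integer matrix of rank 4; reducing to Smith normal form yields diagonal entries (1,1,1,1).

∂_2: C_2 → C_1 acts by ∂[p,q,r] = [q,r] − [p,r] + [p,q]. For instance
  ∂[v_2,v_3,v_4] = [v_3,v_4] − [v_2,v_4] + [v_2,v_3],
  ∂[v_0,v_2,v_3] = [v_2,v_3] − [v_0,v_3] + [v_0,v_2].
The resulting 10×10 matrix has rank 6, and its Smith normal form has invariant factors (1,1,1,1,1,1).

The boundary map ∂_3: C_3 → C_2 sends each 3-simplex σ to the alternating sum Σ_i (−1)^i (σ with its i-th vertex removed). For instance
  ∂[v_0,v_1,v_3,v_4] = [v_1,v_3,v_4] − [v_0,v_3,v_4] + [v_0,v_1,v_4] − [v_0,v_1,v_3],
  ∂[v_0,v_2,v_3,v_4] = [v_2,v_3,v_4] − [v_0,v_3,v_4] + [v_0,v_2,v_4] − [v_0,v_2,v_3].
As a 10×5 matrix over Z this has rank 4, with invariant factors (1,1,1,1).

Computing H_k = (kernel of ∂_k) / (image of ∂_{k+1}):

  H_0: rank C_0 − rank ∂_1 = 5 − 4 = 1, and the invariant factors of ∂_1 are all 1, so H_0 = Z.
  H_1: rank ker ∂_1 − rank ∂_2 = (10 − 4) − 6 = 0, and the invariant factors of ∂_2 are all 1, so H_1 = 0.
  H_2: rank ker ∂_2 − rank ∂_3 = (10 − 6) − 4 = 0, and the invariant factors of ∂_3 are all 1, so H_2 = 0.
  H_3: rank ker ∂_3 − rank ∂_4 = (5 − 4) − 0 = 1, and there is no ∂_4, so H_3 = Z.

As a check, the Euler characteristic is 5 − 10 + 10 − 5 = 0, which agrees with 1 − 0 + 0 − 1 = 0.
(K is a triangulation of the 3-sphere S^3.)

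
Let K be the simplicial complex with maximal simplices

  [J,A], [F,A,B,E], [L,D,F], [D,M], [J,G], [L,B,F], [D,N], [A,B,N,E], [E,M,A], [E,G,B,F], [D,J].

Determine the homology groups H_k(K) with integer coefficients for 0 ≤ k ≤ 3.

H_0 ≅ Z,  H_1 ≅ Z^4,  H_2 = 0,  H_3 = 0.

Fix the vertex order A < B < D < E < F < G < J < L < M < N and write every simplex with vertices in increasing order. Then dim K = 3 and the simplices of K are:

  0-simplices (10): A, B, D, E, F, G, J, L, M, N
  1-simplices (23): AB, AE, AF, AJ, AM, AN, BE, BF, BG, BL, BN, DF, DJ, DL, DM, DN, EF, EG, EM, EN, FG, FL, GJ
  2-simplices (13): ABE, ABF, ABN, AEF, AEM, AEN, BEF, BEG, BEN, BFG, BFL, DFL, EFG
  3-simplices (3): ABEF, ABEN, BEFG

giving chain groups C_0 ≅ Z^10, C_1 ≅ Z^23, C_2 ≅ Z^13, C_3 ≅ Z^3.

Boundary ∂_1: C_1 → C_0 sends each edge [p,q] (with p < q) to q − p.
The 10×23 boundary matrix has rank 9 and Smith normal form diag(1,1,1,1,1,1,1,1,1).

∂_2: C_2 → C_1 sends each 2-simplex [p,q,r] to [q,r] − [p,r] + [p,q]. For instance
  ∂ABN = BN − AN + AB,
  ∂ABE = BE − AE + AB.
The resulting 23×13 matrix has rank 10, and its Smith normal form has invariant factors (1,1,1,1,1,1,1,1,1,1).

∂_3: C_3 → C_2 sends each 3-simplex σ to the alternating sum Σ_i (−1)^i (σ with its i-th vertex removed). For instance
  ∂BEFG = EFG − BFG + BEG − BEF,
  ∂ABEN = BEN − AEN + ABN − ABE.
The resulting 13×3 matrix has rank 3, and its Smith normal form has invariant factors (1,1,1).

Computing H_k = (kernel of ∂_k) / (image of ∂_{k+1}):

  H_0: rank C_0 − rank ∂_1 = 10 − 9 = 1, and the invariant factors of ∂_1 are all 1, so H_0 ≅ Z.
  H_1: rank ker ∂_1 − rank ∂_2 = (23 − 9) − 10 = 4, and the invariant factors of ∂_2 are all 1, so H_1 ≅ Z^4.
  H_2: rank ker ∂_2 − rank ∂_3 = (13 − 10) − 3 = 0, and the invariant factors of ∂_3 are all 1, so H_2 ≅ 0.
  H_3: rank ker ∂_3 − rank ∂_4 = (3 − 3) − 0 = 0, and there is no ∂_4, so H_3 ≅ 0.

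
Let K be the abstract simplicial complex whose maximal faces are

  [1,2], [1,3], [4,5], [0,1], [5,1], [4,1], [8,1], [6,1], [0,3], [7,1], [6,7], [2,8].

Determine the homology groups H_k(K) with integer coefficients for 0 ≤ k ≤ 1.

Take the total order 0 < 1 < 2 < 3 < 4 < 5 < 6 < 7 < 8 on the vertex set. Then K (dimension 1) consists of the simplices:

  0-simplices (9): [0], [1], [2], [3], [4], [5], [6], [7], [8]
  1-simplices (12): [0,1], [0,3], [1,2], [1,3], [1,4], [1,5], [1,6], [1,7], [1,8], [2,8], [4,5], [6,7]

giving chain groups C_0 ≅ Z^9, C_1 ≅ Z^12.

The boundary map ∂_1: C_1 → C_0 sends each edge [p,q] (with p < q) to q − p. For instance
  ∂[1,3] = [3] − [1].
This gives a 9×12 integer matrix of rank 8; reducing to Smith normal form yields diagonal entries (1,1,1,1,1,1,1,1).

Now H_k = ker ∂_k / im ∂_{k+1}, so:

  H_0: rank C_0 − rank ∂_1 = 9 − 8 = 1, and the invariant factors of ∂_1 are all 1, so H_0 ≅ Z.
  H_1: rank ker ∂_1 − rank ∂_2 = (12 − 8) − 0 = 4, and there is no ∂_2, so H_1 ≅ Z^4.

H_0 = Z,  H_1 = Z^4.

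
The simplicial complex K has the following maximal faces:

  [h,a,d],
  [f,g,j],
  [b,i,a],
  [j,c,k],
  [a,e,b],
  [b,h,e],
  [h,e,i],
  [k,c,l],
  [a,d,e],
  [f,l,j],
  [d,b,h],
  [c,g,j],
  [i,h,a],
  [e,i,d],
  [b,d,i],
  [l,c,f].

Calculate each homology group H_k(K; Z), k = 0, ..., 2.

We work with the vertex ordering a < b < c < d < e < f < g < h < i < j < k < l. The simplices of K, each written with vertices in increasing order, are:

  0-simplices (12): a, b, c, d, e, f, g, h, i, j, k, l
  1-simplices (27): ab, ad, ae, ah, ai, bd, be, bh, bi, cf, cg, cj, ck, cl, de, dh, di, eh, ei, fg, fj, fl, gj, hi, jk, jl, kl
  2-simplices (16): abe, abi, ade, adh, ahi, bdh, bdi, beh, cfl, cgj, cjk, ckl, dei, ehi, fgj, fjl

Hence C_0 ≅ Z^12, C_1 ≅ Z^27, C_2 ≅ Z^16.

∂_1: C_1 → C_0 sends each edge [p,q] (with p < q) to q − p. For instance
  ∂fl = l − f.
The 12×27 boundary matrix has rank 10 and Smith normal form diag(1,1,1,1,1,1,1,1,1,1).

The boundary map ∂_2: C_2 → C_1 maps a triangle to the signed sum of its edges. For instance
  ∂ckl = kl − cl + ck,
  ∂abe = be − ae + ab.
The resulting 27×16 matrix has rank 16, and its Smith normal form has invariant factors (1,1,1,1,1,1,1,1,1,1,1,1,1,1,1,2).

Reading off H_k = ker ∂_k / im ∂_{k+1}:

  H_0: rank C_0 − rank ∂_1 = 12 − 10 = 2, and the invariant factors of ∂_1 are all 1, so H_0 = Z^2.
  H_1: rank ker ∂_1 − rank ∂_2 = (27 − 10) − 16 = 1, and ∂_2 has invariant factor 2 > 1, so H_1 = Z ⊕ Z/2.
  H_2: rank ker ∂_2 − rank ∂_3 = (16 − 16) − 0 = 0, and there is no ∂_3, so H_2 = 0.

As a check, the Euler characteristic is 12 − 27 + 16 = 1, which agrees with 2 − 1 + 0 = 1.
(K is a triangulation of the disjoint union of the cylinder S^1 x I and the real projective plane RP^2.)

H_0 ≅ Z^2,  H_1 ≅ Z ⊕ Z/2,  H_2 = 0.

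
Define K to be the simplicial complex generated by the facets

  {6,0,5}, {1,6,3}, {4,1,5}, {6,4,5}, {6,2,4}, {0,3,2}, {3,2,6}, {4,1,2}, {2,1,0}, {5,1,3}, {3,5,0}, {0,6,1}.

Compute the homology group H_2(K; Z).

K has 7 vertices, 18 edges, 12 triangles.
rank ∂_2 = 12, rank ∂_3 = 0 ⇒ b_2 = 12 − 12 − 0 = 0. So H_2 ≅ 0.

H_2 ≅ 0.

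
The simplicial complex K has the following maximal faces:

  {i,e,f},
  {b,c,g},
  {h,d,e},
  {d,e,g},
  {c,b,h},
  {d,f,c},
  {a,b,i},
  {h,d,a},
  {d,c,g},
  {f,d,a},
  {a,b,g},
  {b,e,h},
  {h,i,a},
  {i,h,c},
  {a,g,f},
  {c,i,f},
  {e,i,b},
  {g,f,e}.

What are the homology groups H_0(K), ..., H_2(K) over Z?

Order the vertices as a < b < c < d < e < f < g < h < i. Listing each simplex with vertices in this order, K has dimension 2 with simplices:

  0-simplices (9): a, b, c, d, e, f, g, h, i
  1-simplices (27): ab, ad, af, ag, ah, ai, bc, be, bg, bh, bi, cd, cf, cg, ch, ci, de, df, dg, dh, ef, eg, eh, ei, fg, fi, hi
  2-simplices (18): abg, abi, adf, adh, afg, ahi, bcg, bch, beh, bei, cdf, cdg, cfi, chi, deg, deh, efg, efi

giving chain groups C_0 ≅ Z^9, C_1 ≅ Z^27, C_2 ≅ Z^18.

Boundary ∂_1: C_1 → C_0 sends each edge [p,q] (with p < q) to q − p.
The 9×27 boundary matrix has rank 8 and Smith normal form diag(1,1,1,1,1,1,1,1).

Boundary ∂_2: C_2 → C_1 sends each 2-simplex [p,q,r] to [q,r] − [p,r] + [p,q]. For instance
  ∂abi = bi − ai + ab,
  ∂cfi = fi − ci + cf.
As a 27×18 matrix over Z this has rank 18, with invariant factors (1,1,1,1,1,1,1,1,1,1,1,1,1,1,1,1,1,2).

From H_k ≅ ker(∂_k) / im(∂_{k+1}) we obtain:

  H_0: rank C_0 − rank ∂_1 = 9 − 8 = 1, and the invariant factors of ∂_1 are all 1, so H_0 = Z.
  H_1: rank ker ∂_1 − rank ∂_2 = (27 − 8) − 18 = 1, and ∂_2 has invariant factor 2 > 1, so H_1 = Z ⊕ Z/2.
  H_2: rank ker ∂_2 − rank ∂_3 = (18 − 18) − 0 = 0, and there is no ∂_3, so H_2 = 0.

As a check, the Euler characteristic is 9 − 27 + 18 = 0, which agrees with 1 − 1 + 0 = 0.

H_0 ≅ Z,  H_1 ≅ Z ⊕ Z/2,  H_2 = 0.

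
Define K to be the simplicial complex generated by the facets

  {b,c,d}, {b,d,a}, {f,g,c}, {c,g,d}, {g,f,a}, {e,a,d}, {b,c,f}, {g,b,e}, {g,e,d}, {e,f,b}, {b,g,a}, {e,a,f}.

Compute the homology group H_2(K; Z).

K has 7 vertices, 18 edges, 12 triangles.
rank ∂_2 = 12, rank ∂_3 = 0 ⇒ b_2 = 12 − 12 − 0 = 0. So H_2 ≅ 0.

H_2 = 0.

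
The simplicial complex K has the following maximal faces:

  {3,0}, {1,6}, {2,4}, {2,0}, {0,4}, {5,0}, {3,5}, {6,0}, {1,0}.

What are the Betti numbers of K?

Take the total order 0 < 1 < 2 < 3 < 4 < 5 < 6 on the vertex set. Then K (dimension 1) consists of the simplices:

  0-simplices (7): [0], [1], [2], [3], [4], [5], [6]
  1-simplices (9): [0,1], [0,2], [0,3], [0,4], [0,5], [0,6], [1,6], [2,4], [3,5]

giving chain groups C_0 ≅ Z^7, C_1 ≅ Z^9.

The boundary map ∂_1: C_1 → C_0 sends each edge [p,q] (with p < q) to q − p.
As a 7×9 matrix over Z this has rank 6, with invariant factors (1,1,1,1,1,1).

Computing H_k = (kernel of ∂_k) / (image of ∂_{k+1}):

  H_0: rank C_0 − rank ∂_1 = 7 − 6 = 1, and the invariant factors of ∂_1 are all 1, so H_0 ≅ Z.
  H_1: rank ker ∂_1 − rank ∂_2 = (9 − 6) − 0 = 3, and there is no ∂_2, so H_1 ≅ Z^3.

As a check, the Euler characteristic is 7 − 9 = -2, which agrees with 1 − 3 = -2.

Hence the Betti numbers are b_0 = 1, b_1 = 3.

b_0 = 1, b_1 = 3.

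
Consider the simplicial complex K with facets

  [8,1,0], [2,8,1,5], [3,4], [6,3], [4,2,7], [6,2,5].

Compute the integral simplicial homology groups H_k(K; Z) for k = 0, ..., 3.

We work with the vertex ordering 0 < 1 < 2 < 3 < 4 < 5 < 6 < 7 < 8. The simplices of K, each written with vertices in increasing order, are:

  0-simplices (9): [0], [1], [2], [3], [4], [5], [6], [7], [8]
  1-simplices (15): [0,1], [0,8], [1,2], [1,5], [1,8], [2,4], [2,5], [2,6], [2,7], [2,8], [3,4], [3,6], [4,7], [5,6], [5,8]
  2-simplices (7): [0,1,8], [1,2,5], [1,2,8], [1,5,8], [2,4,7], [2,5,6], [2,5,8]
  3-simplices (1): [1,2,5,8]

Hence C_0 ≅ Z^9, C_1 ≅ Z^15, C_2 ≅ Z^7, C_3 ≅ Z^1.

Boundary ∂_1: C_1 → C_0 maps an edge to its endpoints' difference, ∂[p,q] = q − p. For instance
  ∂[2,7] = [7] − [2].
As a 9×15 matrix over Z this has rank 8, with invariant factors (1,1,1,1,1,1,1,1).

Boundary ∂_2: C_2 → C_1 sends each 2-simplex [p,q,r] to [q,r] − [p,r] + [p,q]. For instance
  ∂[2,5,6] = [5,6] − [2,6] + [2,5],
  ∂[2,4,7] = [4,7] − [2,7] + [2,4].
The 15×7 boundary matrix has rank 6 and Smith normal form diag(1,1,1,1,1,1).

The boundary map ∂_3: C_3 → C_2 sends each 3-simplex σ to the alternating sum Σ_i (−1)^i (σ with its i-th vertex removed). For instance
  ∂[1,2,5,8] = [2,5,8] − [1,5,8] + [1,2,8] − [1,2,5].
As a 7×1 matrix over Z this has rank 1, with invariant factors (1).

Computing H_k = (kernel of ∂_k) / (image of ∂_{k+1}):

  H_0: rank C_0 − rank ∂_1 = 9 − 8 = 1, and the invariant factors of ∂_1 are all 1, so H_0 ≅ Z.
  H_1: rank ker ∂_1 − rank ∂_2 = (15 − 8) − 6 = 1, and the invariant factors of ∂_2 are all 1, so H_1 ≅ Z.
  H_2: rank ker ∂_2 − rank ∂_3 = (7 − 6) − 1 = 0, and the invariant factors of ∂_3 are all 1, so H_2 ≅ 0.
  H_3: rank ker ∂_3 − rank ∂_4 = (1 − 1) − 0 = 0, and there is no ∂_4, so H_3 ≅ 0.

As a check, the Euler characteristic is 9 − 15 + 7 − 1 = 0, which agrees with 1 − 1 + 0 − 0 = 0.

H_0 = Z,  H_1 = Z,  H_2 = 0,  H_3 = 0.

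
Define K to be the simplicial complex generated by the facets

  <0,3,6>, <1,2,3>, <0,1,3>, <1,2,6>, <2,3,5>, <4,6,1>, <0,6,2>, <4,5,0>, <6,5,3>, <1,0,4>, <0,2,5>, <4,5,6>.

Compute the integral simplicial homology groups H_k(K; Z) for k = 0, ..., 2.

We work with the vertex ordering 0 < 1 < 2 < 3 < 4 < 5 < 6. The simplices of K, each written with vertices in increasing order, are:

  0-simplices (7): [0], [1], [2], [3], [4], [5], [6]
  1-simplices (18): [0,1], [0,2], [0,3], [0,4], [0,5], [0,6], [1,2], [1,3], [1,4], [1,6], [2,3], [2,5], [2,6], [3,5], [3,6], [4,5], [4,6], [5,6]
  2-simplices (12): [0,1,3], [0,1,4], [0,2,5], [0,2,6], [0,3,6], [0,4,5], [1,2,3], [1,2,6], [1,4,6], [2,3,5], [3,5,6], [4,5,6]

so the chain groups are C_0 ≅ Z^7, C_1 ≅ Z^18, C_2 ≅ Z^12.

∂_1: C_1 → C_0 maps an edge to its endpoints' difference, ∂[p,q] = q − p.
This gives a 7×18 integer matrix of rank 6; reducing to Smith normal form yields diagonal entries (1,1,1,1,1,1).

Boundary ∂_2: C_2 → C_1 maps a triangle to the signed sum of its edges. For instance
  ∂[0,2,5] = [2,5] − [0,5] + [0,2],
  ∂[0,2,6] = [2,6] − [0,6] + [0,2].
The resulting 18×12 matrix has rank 12, and its Smith normal form has invariant factors (1,1,1,1,1,1,1,1,1,1,1,2).

Now H_k = ker ∂_k / im ∂_{k+1}, so:

  H_0: rank C_0 − rank ∂_1 = 7 − 6 = 1, and the invariant factors of ∂_1 are all 1, so H_0 = Z.
  H_1: rank ker ∂_1 − rank ∂_2 = (18 − 6) − 12 = 0, and ∂_2 has invariant factor 2 > 1, so H_1 = Z/2Z.
  H_2: rank ker ∂_2 − rank ∂_3 = (12 − 12) − 0 = 0, and there is no ∂_3, so H_2 = 0.

As a check, the Euler characteristic is 7 − 18 + 12 = 1, which agrees with 1 − 0 + 0 = 1.

H_0 ≅ Z,  H_1 ≅ Z/2Z,  H_2 = 0.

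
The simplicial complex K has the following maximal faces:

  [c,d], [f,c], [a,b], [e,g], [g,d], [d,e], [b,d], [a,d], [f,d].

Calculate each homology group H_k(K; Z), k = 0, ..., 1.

Take the total order a < b < c < d < e < f < g on the vertex set. Then K (dimension 1) consists of the simplices:

  0-simplices (7): a, b, c, d, e, f, g
  1-simplices (9): ab, ad, bd, cd, cf, de, df, dg, eg

Hence C_0 ≅ Z^7, C_1 ≅ Z^9.

Boundary ∂_1: C_1 → C_0 sends each edge [p,q] (with p < q) to q − p.
The 7×9 boundary matrix has rank 6 and Smith normal form diag(1,1,1,1,1,1).

Reading off H_k = ker ∂_k / im ∂_{k+1}:

  H_0: rank C_0 − rank ∂_1 = 7 − 6 = 1, and the invariant factors of ∂_1 are all 1, so H_0 ≅ Z.
  H_1: rank ker ∂_1 − rank ∂_2 = (9 − 6) − 0 = 3, and there is no ∂_2, so H_1 ≅ Z^3.

H_0 ≅ Z,  H_1 ≅ Z^3.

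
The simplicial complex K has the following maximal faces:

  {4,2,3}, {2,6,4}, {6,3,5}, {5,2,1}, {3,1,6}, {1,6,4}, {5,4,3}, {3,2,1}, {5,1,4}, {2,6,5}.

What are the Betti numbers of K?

b_0 = 1, b_1 = 0, b_2 = 0.

We work with the vertex ordering 1 < 2 < 3 < 4 < 5 < 6. The simplices of K, each written with vertices in increasing order, are:

  0-simplices (6): [1], [2], [3], [4], [5], [6]
  1-simplices (15): [1,2], [1,3], [1,4], [1,5], [1,6], [2,3], [2,4], [2,5], [2,6], [3,4], [3,5], [3,6], [4,5], [4,6], [5,6]
  2-simplices (10): [1,2,3], [1,2,5], [1,3,6], [1,4,5], [1,4,6], [2,3,4], [2,4,6], [2,5,6], [3,4,5], [3,5,6]

Hence C_0 ≅ Z^6, C_1 ≅ Z^15, C_2 ≅ Z^10.

Boundary ∂_1: C_1 → C_0 maps an edge to its endpoints' difference, ∂[p,q] = q − p.
This gives a 6×15 integer matrix of rank 5; reducing to Smith normal form yields diagonal entries (1,1,1,1,1).

The boundary map ∂_2: C_2 → C_1 sends each 2-simplex [p,q,r] to [q,r] − [p,r] + [p,q]. For instance
  ∂[1,4,6] = [4,6] − [1,6] + [1,4],
  ∂[2,5,6] = [5,6] − [2,6] + [2,5].
The resulting 15×10 matrix has rank 10, and its Smith normal form has invariant factors (1,1,1,1,1,1,1,1,1,2).

Now H_k = ker ∂_k / im ∂_{k+1}, so:

  H_0: rank C_0 − rank ∂_1 = 6 − 5 = 1, and the invariant factors of ∂_1 are all 1, so H_0 ≅ Z.
  H_1: rank ker ∂_1 − rank ∂_2 = (15 − 5) − 10 = 0, and ∂_2 has invariant factor 2 > 1, so H_1 ≅ Z_2.
  H_2: rank ker ∂_2 − rank ∂_3 = (10 − 10) − 0 = 0, and there is no ∂_3, so H_2 ≅ 0.

As a check, the Euler characteristic is 6 − 15 + 10 = 1, which agrees with 1 − 0 + 0 = 1.

Hence the Betti numbers are b_0 = 1, b_1 = 0, b_2 = 0.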